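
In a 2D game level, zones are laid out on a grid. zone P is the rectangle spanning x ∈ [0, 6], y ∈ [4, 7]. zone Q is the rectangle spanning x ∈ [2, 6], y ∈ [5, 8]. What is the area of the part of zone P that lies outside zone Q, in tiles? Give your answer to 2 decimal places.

|zone P∩zone Q|: x∈[2,6], y∈[5,7] → 4·2 = 8.
|zone P| = 18.
|zone P ∖ zone Q| = |zone P| − |zone P∩zone Q| = 18 − 8 = 10.00.

10.00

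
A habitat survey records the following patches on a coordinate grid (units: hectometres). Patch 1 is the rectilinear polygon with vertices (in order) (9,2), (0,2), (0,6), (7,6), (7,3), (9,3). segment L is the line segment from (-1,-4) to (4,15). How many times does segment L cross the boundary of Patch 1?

The segment meets the boundary at (1.632,6), (0.579,2).

2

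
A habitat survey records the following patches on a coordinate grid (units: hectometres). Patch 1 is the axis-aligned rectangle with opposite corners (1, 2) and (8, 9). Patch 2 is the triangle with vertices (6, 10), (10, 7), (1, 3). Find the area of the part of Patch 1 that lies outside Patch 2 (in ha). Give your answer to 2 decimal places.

30.91

|Patch 1| = 49, |Patch 1∩Patch 2| = 18.0873.
|Patch 1 ∖ Patch 2| = |Patch 1| − |Patch 1∩Patch 2| = 49 − 18.0873 = 30.91.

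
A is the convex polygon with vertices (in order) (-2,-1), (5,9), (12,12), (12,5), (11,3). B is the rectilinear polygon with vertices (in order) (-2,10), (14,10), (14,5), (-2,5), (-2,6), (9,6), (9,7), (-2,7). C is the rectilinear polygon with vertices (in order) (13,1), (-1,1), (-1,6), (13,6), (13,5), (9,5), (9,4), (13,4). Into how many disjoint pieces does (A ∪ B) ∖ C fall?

(A ∪ B) ∖ C splits into 4 disjoint pieces (area 1, area 64.4167, area 2.75, area 5.1).

4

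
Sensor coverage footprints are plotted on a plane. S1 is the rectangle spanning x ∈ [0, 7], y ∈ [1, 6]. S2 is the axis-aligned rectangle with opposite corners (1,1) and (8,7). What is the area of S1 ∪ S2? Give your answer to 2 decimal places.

By inclusion–exclusion:
Individual areas: |S1| = 35, |S2| = 42.
|S1∩S2|: x∈[1,7], y∈[1,6] → 6·5 = 30.
|S1 ∪ S2| = 77 − 30 = 47.00.

47.00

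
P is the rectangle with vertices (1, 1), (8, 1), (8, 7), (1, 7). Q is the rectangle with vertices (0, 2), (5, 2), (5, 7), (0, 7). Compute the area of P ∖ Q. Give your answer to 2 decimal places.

|P∩Q|: x∈[1,5], y∈[2,7] → 4·5 = 20.
|P| = 42.
|P ∖ Q| = |P| − |P∩Q| = 42 − 20 = 22.00.

22.00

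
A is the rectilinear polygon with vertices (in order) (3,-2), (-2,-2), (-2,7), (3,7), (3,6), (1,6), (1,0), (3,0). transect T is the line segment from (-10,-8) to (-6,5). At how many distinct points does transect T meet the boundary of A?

The segment lies entirely outside A and never meets its boundary.

0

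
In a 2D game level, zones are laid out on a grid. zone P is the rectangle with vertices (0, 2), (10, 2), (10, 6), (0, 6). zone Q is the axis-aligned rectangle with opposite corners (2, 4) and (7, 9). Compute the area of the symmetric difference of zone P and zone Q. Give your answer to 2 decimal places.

45.00

|zone P∩zone Q|: x∈[2,7], y∈[4,6] → 5·2 = 10.
|zone P △ zone Q| = |zone P| + |zone Q| − 2·|zone P∩zone Q| = 40 + 25 − 20 = 45.00.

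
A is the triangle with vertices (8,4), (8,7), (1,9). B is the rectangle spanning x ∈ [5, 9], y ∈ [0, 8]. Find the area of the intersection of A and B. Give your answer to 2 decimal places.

7.07

The intersection is the polygon with vertices (8,7), (8,4), (5,6.143), (5,7.857).
By the shoelace formula its area is 7.07.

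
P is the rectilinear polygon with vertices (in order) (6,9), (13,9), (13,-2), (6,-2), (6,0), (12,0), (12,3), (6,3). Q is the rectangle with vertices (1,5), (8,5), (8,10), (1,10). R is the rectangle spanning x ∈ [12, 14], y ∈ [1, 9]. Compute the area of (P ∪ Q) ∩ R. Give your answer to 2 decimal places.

The region (P ∪ Q) ∩ R is the polygon with vertices (13,1), (12,1), (12,3), (12,9), (13,9).
By the shoelace formula its area is 8.00.

8.00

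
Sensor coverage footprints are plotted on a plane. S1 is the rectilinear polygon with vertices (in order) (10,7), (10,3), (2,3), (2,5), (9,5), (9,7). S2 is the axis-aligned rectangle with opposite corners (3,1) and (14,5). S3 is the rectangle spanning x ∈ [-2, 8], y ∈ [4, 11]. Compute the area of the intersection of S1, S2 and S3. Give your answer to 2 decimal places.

5.00

The intersection is the polygon with vertices (3,5), (8,5), (8,4), (3,4).
By the shoelace formula its area is 5.00.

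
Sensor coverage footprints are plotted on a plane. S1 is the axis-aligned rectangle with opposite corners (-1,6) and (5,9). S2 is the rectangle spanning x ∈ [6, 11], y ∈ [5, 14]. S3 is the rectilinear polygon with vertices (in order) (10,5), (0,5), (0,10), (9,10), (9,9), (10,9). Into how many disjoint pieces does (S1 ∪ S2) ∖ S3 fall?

(S1 ∪ S2) ∖ S3 splits into 2 disjoint pieces (area 3, area 26).

2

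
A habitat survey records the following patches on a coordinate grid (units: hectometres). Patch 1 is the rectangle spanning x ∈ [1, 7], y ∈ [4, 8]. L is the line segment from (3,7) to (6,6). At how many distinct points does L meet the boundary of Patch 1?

The segment lies entirely inside Patch 1 and never meets its boundary.

0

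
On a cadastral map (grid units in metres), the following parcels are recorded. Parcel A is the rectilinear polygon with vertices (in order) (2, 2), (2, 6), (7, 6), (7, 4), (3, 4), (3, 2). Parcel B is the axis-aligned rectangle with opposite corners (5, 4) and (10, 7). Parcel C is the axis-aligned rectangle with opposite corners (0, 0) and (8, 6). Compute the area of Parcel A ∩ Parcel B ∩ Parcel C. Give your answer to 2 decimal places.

The intersection is the polygon with vertices (7,4), (5,4), (5,6), (7,6).
By the shoelace formula its area is 4.00.

4.00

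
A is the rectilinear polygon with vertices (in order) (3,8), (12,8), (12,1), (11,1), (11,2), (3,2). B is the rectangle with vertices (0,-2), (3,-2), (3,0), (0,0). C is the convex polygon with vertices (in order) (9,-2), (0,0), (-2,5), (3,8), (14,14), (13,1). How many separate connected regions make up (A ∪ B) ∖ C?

(A ∪ B) ∖ C is a single connected region.

1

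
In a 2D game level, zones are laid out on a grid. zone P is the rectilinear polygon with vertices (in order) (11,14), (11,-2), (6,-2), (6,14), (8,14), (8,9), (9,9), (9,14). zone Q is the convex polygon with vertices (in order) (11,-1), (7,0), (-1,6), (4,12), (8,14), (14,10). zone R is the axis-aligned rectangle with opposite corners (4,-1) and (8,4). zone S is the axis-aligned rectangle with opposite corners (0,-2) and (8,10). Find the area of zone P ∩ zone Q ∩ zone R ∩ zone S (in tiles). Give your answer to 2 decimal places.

7.75

The intersection is the polygon with vertices (6,0.75), (6,4), (8,4), (8,-0.25), (7,0).
By the shoelace formula its area is 7.75.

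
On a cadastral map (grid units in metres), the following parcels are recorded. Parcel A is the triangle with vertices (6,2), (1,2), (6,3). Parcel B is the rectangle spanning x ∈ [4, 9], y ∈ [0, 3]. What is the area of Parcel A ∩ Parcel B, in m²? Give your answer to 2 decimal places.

The intersection is the polygon with vertices (4,2), (4,2.6), (6,3), (6,2).
By the shoelace formula its area is 1.60.

1.60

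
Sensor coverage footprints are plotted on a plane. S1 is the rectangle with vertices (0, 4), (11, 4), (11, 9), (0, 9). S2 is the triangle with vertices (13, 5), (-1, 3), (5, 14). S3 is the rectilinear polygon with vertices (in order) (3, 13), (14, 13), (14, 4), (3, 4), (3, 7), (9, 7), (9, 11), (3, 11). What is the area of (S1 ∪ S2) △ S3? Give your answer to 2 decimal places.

|S1 ∪ S2| = 78.8817.
|(S1 ∪ S2) ∩ S3| = 36.3842.
|(S1 ∪ S2) △ S3| = 78.8817 + 75 − 72.7684 = 81.11.

81.11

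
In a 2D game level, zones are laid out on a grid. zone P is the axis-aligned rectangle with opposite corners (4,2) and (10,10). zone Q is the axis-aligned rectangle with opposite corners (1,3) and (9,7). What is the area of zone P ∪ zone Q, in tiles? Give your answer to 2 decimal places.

60.00

By inclusion–exclusion:
Individual areas: |zone P| = 48, |zone Q| = 32.
|zone P∩zone Q|: x∈[4,9], y∈[3,7] → 5·4 = 20.
|zone P ∪ zone Q| = 80 − 20 = 60.00.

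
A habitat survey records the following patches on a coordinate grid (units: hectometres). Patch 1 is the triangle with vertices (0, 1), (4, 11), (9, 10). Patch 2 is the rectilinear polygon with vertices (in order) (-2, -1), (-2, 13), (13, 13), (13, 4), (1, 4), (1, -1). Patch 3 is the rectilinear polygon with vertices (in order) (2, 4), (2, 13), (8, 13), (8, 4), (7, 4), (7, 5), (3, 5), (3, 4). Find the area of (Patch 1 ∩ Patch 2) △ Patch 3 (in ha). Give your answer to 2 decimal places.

|Patch 1 ∩ Patch 2| = 25.05.
|(Patch 1 ∩ Patch 2) ∩ Patch 3| = 22.4.
|(Patch 1 ∩ Patch 2) △ Patch 3| = 25.05 + 50 − 44.8 = 30.25.

30.25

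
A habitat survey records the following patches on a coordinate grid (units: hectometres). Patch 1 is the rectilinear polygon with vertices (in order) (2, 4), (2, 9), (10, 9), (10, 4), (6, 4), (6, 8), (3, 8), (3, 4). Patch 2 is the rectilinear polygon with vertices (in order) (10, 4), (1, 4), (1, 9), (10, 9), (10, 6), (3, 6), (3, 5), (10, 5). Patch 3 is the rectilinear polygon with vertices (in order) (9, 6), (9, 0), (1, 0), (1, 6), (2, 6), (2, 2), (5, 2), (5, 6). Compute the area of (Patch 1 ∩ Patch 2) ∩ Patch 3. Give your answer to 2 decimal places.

3.00

|Patch 1 ∩ Patch 2| = 24.
|(Patch 1 ∩ Patch 2) ∩ Patch 3| = 3.00.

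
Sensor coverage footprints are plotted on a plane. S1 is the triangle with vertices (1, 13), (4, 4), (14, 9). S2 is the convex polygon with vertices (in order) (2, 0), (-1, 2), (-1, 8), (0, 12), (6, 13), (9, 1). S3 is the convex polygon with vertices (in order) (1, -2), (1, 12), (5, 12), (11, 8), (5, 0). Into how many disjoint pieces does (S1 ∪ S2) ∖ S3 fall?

2

(S1 ∪ S2) ∖ S3 splits into 2 disjoint pieces (area 32.5223, area 6.1262).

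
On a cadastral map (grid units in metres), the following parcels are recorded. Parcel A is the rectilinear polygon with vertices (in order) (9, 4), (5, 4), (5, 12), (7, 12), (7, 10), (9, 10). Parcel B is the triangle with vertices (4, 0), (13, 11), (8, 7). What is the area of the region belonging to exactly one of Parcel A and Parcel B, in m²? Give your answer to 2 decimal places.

|Parcel A| = 28, |Parcel B| = 9.5, |Parcel A∩Parcel B| = 4.1482.
|Parcel A △ Parcel B| = |Parcel A| + |Parcel B| − 2·|Parcel A∩Parcel B| = 28 + 9.5 − 8.2964 = 29.20.

29.20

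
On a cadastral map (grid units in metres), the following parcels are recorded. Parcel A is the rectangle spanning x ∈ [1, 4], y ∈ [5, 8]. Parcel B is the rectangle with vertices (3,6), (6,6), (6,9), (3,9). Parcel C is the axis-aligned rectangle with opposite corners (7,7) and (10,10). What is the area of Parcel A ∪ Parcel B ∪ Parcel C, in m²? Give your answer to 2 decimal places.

25.00

By inclusion–exclusion:
Individual areas: |Parcel A| = 9, |Parcel B| = 9, |Parcel C| = 9.
|Parcel A∩Parcel B|: x∈[3,4], y∈[6,8] → 1·2 = 2.
|Parcel A∩Parcel C| = 0 (no overlap).
|Parcel B∩Parcel C| = 0 (no overlap).
|Parcel A∩Parcel B∩Parcel C| = 0.
|Parcel A ∪ Parcel B ∪ Parcel C| = 27 − 2 + 0 = 25.00.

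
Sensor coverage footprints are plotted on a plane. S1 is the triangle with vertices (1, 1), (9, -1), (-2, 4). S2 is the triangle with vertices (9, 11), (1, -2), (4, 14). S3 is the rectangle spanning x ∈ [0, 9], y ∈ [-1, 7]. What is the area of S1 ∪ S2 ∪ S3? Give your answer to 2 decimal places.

100.48

By inclusion–exclusion:
Individual areas: |S1| = 9, |S2| = 44.5, |S3| = 72.
|S1∩S2| = 1.7174.
|S1∩S3| = 7.9091.
|S2∩S3| = 17.1154.
|S1∩S2∩S3| = 1.7174.
|S1 ∪ S2 ∪ S3| = 125.5 − 26.7419 + 1.7174 = 100.48.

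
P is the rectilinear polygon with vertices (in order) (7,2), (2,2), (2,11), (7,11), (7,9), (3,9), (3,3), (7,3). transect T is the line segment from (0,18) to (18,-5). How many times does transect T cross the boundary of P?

2

The segment meets the boundary at (7,9.056), (5.478,11).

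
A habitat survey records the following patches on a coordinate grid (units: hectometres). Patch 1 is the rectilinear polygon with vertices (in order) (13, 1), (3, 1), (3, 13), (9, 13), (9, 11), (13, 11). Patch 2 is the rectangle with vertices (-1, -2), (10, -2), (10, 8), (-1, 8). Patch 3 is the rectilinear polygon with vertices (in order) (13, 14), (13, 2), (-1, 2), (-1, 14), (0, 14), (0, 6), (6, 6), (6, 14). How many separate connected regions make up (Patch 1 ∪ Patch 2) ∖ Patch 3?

2

(Patch 1 ∪ Patch 2) ∖ Patch 3 splits into 2 disjoint pieces (area 47, area 27).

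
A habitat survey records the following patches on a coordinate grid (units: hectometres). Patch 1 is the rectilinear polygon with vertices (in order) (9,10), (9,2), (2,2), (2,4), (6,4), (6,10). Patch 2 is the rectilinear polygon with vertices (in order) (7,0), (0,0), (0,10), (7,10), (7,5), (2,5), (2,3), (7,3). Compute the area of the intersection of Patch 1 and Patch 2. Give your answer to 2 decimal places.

10.00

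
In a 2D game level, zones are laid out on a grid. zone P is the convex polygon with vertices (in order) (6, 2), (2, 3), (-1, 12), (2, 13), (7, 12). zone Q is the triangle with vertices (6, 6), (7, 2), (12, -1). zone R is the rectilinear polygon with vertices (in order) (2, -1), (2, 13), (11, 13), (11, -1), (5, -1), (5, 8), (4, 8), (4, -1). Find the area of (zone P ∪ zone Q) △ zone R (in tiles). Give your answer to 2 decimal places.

|zone P ∪ zone Q| = 68.855.
|(zone P ∪ zone Q) ∩ zone R| = 47.9467.
|(zone P ∪ zone Q) △ zone R| = 68.855 + 117 − 95.8934 = 89.96.

89.96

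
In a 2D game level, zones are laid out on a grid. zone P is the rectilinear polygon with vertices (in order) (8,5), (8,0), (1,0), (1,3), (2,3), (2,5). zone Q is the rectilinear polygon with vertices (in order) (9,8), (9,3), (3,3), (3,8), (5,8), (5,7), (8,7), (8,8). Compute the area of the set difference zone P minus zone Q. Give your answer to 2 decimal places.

23.00

|zone P| = 33, |zone P∩zone Q| = 10.
|zone P ∖ zone Q| = |zone P| − |zone P∩zone Q| = 33 − 10 = 23.00.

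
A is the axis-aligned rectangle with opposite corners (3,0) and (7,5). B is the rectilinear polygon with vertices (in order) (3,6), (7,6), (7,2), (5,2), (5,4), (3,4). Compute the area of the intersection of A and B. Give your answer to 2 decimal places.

8.00

The intersection is the polygon with vertices (7,2), (5,2), (5,4), (3,4), (3,5), (7,5).
By the shoelace formula its area is 8.00.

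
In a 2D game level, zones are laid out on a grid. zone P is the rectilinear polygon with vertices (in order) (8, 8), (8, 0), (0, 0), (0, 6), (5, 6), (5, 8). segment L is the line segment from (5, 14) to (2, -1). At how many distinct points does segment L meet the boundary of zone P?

2

The segment meets the boundary at (2.2,0), (3.4,6).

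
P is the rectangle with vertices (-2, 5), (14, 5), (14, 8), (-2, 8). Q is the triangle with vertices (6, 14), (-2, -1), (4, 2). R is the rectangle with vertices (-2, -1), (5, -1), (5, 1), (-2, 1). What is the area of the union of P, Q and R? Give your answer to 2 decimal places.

83.82

By inclusion–exclusion:
Individual areas: |P| = 48, |Q| = 33, |R| = 14.
|P∩Q| = 8.25.
|P∩R| = 0 (no overlap).
|Q∩R| = 2.9333.
|P∩Q∩R| = 0.
|P ∪ Q ∪ R| = 95 − 11.1833 + 0 = 83.82.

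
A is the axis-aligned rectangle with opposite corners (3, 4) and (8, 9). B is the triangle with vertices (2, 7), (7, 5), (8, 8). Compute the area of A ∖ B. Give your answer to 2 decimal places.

16.78

|A| = 25, |A∩B| = 8.2167.
|A ∖ B| = |A| − |A∩B| = 25 − 8.2167 = 16.78.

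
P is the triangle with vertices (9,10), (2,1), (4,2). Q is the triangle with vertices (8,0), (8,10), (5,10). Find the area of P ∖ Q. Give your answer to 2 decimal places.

4.43

|P| = 5.5, |P∩Q| = 1.0688.
|P ∖ Q| = |P| − |P∩Q| = 5.5 − 1.0688 = 4.43.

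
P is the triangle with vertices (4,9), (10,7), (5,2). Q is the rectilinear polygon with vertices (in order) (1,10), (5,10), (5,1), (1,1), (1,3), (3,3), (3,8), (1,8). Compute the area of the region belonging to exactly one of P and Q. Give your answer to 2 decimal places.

|P| = 20, |Q| = 26, |P∩Q| = 3.3333.
|P △ Q| = |P| + |Q| − 2·|P∩Q| = 20 + 26 − 6.6667 = 39.33.

39.33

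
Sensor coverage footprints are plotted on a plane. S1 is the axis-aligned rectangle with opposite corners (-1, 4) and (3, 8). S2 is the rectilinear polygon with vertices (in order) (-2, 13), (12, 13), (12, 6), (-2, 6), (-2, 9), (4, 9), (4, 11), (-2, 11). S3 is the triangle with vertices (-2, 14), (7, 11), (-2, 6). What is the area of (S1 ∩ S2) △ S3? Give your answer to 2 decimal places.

40.24

|S1 ∩ S2| = 8.
|(S1 ∩ S2) ∩ S3| = 1.8778.
|(S1 ∩ S2) △ S3| = 8 + 36 − 3.7556 = 40.24.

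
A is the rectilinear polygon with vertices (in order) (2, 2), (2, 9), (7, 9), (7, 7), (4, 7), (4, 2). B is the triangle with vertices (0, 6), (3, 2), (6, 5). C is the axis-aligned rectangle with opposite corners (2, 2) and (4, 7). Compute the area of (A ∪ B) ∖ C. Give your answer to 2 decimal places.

14.67

|A ∪ B| = 24.6667.
|(A ∪ B) ∩ C| = 10.
|(A ∪ B) ∖ C| = 24.6667 − 10 = 14.67.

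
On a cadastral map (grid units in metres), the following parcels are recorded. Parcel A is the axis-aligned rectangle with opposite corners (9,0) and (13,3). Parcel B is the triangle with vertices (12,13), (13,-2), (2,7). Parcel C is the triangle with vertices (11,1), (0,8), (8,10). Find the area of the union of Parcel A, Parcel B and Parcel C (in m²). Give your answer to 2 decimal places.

By inclusion–exclusion:
Individual areas: |Parcel A| = 12, |Parcel B| = 78, |Parcel C| = 39.
|Parcel A∩Parcel B| = 10.3101.
|Parcel A∩Parcel C| = 2.0606.
|Parcel B∩Parcel C| = 33.8084.
|Parcel A∩Parcel B∩Parcel C| = 2.0606.
|Parcel A ∪ Parcel B ∪ Parcel C| = 129 − 46.1791 + 2.0606 = 84.88.

84.88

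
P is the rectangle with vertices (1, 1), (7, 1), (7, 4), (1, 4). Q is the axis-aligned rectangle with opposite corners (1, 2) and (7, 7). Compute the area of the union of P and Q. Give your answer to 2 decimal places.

By inclusion–exclusion:
Individual areas: |P| = 18, |Q| = 30.
|P∩Q|: x∈[1,7], y∈[2,4] → 6·2 = 12.
|P ∪ Q| = 48 − 12 = 36.00.

36.00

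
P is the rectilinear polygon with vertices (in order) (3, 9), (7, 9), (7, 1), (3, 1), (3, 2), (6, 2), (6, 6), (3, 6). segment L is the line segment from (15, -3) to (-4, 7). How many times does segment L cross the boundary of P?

The segment meets the boundary at (5.5,2), (7,1.211).

2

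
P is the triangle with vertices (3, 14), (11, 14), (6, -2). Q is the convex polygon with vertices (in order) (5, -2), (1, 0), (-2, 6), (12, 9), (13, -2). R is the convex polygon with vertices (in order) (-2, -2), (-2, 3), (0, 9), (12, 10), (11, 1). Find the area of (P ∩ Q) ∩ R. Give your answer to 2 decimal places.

The region (P ∩ Q) ∩ R is the polygon with vertices (4.249,7.339), (9.254,8.412), (6.622,-0.01), (5.668,-0.23).
By the shoelace formula its area is 23.43.

23.43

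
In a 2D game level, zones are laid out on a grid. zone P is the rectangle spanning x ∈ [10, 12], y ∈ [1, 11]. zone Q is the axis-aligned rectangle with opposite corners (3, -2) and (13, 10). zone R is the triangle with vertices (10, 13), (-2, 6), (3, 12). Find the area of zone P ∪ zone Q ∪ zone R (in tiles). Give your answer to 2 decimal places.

By inclusion–exclusion:
Individual areas: |zone P| = 20, |zone Q| = 120, |zone R| = 18.5.
|zone P∩zone Q|: x∈[10,12], y∈[1,10] → 2·9 = 18.
|zone P∩zone R| = 0.
|zone Q∩zone R| = 1.006.
|zone P∩zone Q∩zone R| = 0.
|zone P ∪ zone Q ∪ zone R| = 158.5 − 19.006 + 0 = 139.49.

139.49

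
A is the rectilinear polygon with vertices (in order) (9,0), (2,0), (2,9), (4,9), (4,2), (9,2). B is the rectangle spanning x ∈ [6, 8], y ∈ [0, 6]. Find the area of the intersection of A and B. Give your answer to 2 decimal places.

The intersection is the polygon with vertices (6,0), (6,2), (8,2), (8,0).
By the shoelace formula its area is 4.00.

4.00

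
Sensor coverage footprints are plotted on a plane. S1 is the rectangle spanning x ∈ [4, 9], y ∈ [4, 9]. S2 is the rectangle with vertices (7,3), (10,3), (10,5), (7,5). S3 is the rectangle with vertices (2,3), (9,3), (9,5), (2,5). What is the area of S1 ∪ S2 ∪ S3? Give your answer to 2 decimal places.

By inclusion–exclusion:
Individual areas: |S1| = 25, |S2| = 6, |S3| = 14.
|S1∩S2|: x∈[7,9], y∈[4,5] → 2·1 = 2.
|S1∩S3|: x∈[4,9], y∈[4,5] → 5·1 = 5.
|S2∩S3|: x∈[7,9], y∈[3,5] → 2·2 = 4.
|S1∩S2∩S3| = 2.
|S1 ∪ S2 ∪ S3| = 45 − 11 + 2 = 36.00.

36.00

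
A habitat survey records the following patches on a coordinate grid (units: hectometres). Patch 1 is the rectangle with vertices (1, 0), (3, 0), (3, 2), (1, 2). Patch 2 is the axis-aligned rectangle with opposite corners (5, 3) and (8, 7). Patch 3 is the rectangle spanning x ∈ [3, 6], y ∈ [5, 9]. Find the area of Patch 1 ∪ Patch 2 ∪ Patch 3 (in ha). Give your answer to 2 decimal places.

By inclusion–exclusion:
Individual areas: |Patch 1| = 4, |Patch 2| = 12, |Patch 3| = 12.
|Patch 1∩Patch 2| = 0 (no overlap).
|Patch 1∩Patch 3| = 0 (no overlap).
|Patch 2∩Patch 3|: x∈[5,6], y∈[5,7] → 1·2 = 2.
|Patch 1∩Patch 2∩Patch 3| = 0.
|Patch 1 ∪ Patch 2 ∪ Patch 3| = 28 − 2 + 0 = 26.00.

26.00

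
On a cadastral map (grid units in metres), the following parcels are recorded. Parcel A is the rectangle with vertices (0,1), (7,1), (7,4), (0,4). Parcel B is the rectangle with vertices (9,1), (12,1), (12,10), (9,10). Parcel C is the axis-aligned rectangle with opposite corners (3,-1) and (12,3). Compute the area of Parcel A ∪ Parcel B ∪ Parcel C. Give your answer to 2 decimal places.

By inclusion–exclusion:
Individual areas: |Parcel A| = 21, |Parcel B| = 27, |Parcel C| = 36.
|Parcel A∩Parcel B| = 0 (no overlap).
|Parcel A∩Parcel C|: x∈[3,7], y∈[1,3] → 4·2 = 8.
|Parcel B∩Parcel C|: x∈[9,12], y∈[1,3] → 3·2 = 6.
|Parcel A∩Parcel B∩Parcel C| = 0.
|Parcel A ∪ Parcel B ∪ Parcel C| = 84 − 14 + 0 = 70.00.

70.00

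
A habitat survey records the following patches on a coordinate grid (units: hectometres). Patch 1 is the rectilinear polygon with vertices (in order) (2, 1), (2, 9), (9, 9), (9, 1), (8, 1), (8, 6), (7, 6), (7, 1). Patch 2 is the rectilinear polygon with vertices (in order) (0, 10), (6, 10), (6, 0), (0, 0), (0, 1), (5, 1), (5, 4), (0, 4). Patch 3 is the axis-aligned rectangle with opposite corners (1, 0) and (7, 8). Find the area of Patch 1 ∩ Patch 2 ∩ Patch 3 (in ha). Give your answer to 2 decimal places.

19.00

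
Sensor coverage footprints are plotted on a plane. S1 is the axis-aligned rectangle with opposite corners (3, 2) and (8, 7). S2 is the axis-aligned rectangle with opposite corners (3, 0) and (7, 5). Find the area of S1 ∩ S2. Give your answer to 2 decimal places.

12.00

|S1∩S2|: x∈[3,7], y∈[2,5] → 4·3 = 12.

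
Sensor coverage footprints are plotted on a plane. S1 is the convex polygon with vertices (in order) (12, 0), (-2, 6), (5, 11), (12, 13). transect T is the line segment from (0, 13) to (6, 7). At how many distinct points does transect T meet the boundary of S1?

The segment meets the boundary at (3.25,9.75).

1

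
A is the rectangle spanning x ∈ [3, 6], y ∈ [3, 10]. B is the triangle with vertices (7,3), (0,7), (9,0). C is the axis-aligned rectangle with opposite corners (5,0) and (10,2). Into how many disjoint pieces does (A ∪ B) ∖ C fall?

1

(A ∪ B) ∖ C is a single connected region.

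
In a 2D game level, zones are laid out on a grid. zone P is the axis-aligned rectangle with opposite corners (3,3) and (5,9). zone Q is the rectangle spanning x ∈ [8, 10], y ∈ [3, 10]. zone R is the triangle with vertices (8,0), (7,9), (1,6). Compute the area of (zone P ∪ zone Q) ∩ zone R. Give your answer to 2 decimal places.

8.04

The region (zone P ∪ zone Q) ∩ zone R is the polygon with vertices (5,3), (4.5,3), (3,4.286), (3,7), (5,8).
By the shoelace formula its area is 8.04.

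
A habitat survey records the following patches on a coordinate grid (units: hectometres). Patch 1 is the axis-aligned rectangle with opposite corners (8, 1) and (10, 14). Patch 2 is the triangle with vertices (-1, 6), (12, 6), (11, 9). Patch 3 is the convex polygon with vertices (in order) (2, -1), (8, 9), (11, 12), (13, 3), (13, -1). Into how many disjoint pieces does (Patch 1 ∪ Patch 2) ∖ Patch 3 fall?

2

(Patch 1 ∪ Patch 2) ∖ Patch 3 splits into 2 disjoint pieces (area 7.6235, area 8).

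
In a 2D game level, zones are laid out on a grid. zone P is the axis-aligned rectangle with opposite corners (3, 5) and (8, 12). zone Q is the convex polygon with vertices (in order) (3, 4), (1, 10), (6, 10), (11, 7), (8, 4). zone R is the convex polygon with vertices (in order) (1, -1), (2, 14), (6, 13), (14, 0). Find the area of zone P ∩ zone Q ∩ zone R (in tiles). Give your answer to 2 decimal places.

23.80

The intersection is the polygon with vertices (3,5), (3,10), (6,10), (8,8.8), (8,5).
By the shoelace formula its area is 23.80.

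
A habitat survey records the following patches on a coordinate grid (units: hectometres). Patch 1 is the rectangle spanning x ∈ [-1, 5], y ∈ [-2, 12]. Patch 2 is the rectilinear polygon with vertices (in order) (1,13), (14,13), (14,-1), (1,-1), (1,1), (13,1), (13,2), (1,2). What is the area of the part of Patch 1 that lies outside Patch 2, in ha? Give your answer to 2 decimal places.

36.00

|Patch 1| = 84, |Patch 1∩Patch 2| = 48.
|Patch 1 ∖ Patch 2| = |Patch 1| − |Patch 1∩Patch 2| = 84 − 48 = 36.00.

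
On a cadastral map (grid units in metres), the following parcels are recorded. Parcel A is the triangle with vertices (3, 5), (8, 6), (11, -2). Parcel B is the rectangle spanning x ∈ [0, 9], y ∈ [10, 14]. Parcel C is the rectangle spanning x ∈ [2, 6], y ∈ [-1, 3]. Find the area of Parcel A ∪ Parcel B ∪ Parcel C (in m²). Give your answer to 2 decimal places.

By inclusion–exclusion:
Individual areas: |Parcel A| = 21.5, |Parcel B| = 36, |Parcel C| = 16.
|Parcel A∩Parcel B| = 0.
|Parcel A∩Parcel C| = 0.2232.
|Parcel B∩Parcel C| = 0 (no overlap).
|Parcel A∩Parcel B∩Parcel C| = 0.
|Parcel A ∪ Parcel B ∪ Parcel C| = 73.5 − 0.2232 + 0 = 73.28.

73.28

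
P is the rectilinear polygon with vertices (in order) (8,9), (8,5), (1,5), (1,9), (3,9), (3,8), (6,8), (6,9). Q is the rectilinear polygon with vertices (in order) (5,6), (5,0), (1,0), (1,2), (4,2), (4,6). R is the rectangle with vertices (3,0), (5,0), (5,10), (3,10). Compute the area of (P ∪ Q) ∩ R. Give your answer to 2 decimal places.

13.00

|P ∪ Q| = 36.
|(P ∪ Q) ∩ R| = 13.00.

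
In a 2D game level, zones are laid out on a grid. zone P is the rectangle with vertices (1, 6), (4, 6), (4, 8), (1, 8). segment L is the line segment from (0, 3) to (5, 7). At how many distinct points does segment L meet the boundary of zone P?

The segment meets the boundary at (4,6.2), (3.75,6).

2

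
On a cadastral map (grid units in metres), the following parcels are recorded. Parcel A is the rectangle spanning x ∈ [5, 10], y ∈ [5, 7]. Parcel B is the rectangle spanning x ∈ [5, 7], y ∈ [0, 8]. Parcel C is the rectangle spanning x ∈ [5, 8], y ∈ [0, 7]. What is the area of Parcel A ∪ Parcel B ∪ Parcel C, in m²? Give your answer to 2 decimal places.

By inclusion–exclusion:
Individual areas: |Parcel A| = 10, |Parcel B| = 16, |Parcel C| = 21.
|Parcel A∩Parcel B|: x∈[5,7], y∈[5,7] → 2·2 = 4.
|Parcel A∩Parcel C|: x∈[5,8], y∈[5,7] → 3·2 = 6.
|Parcel B∩Parcel C|: x∈[5,7], y∈[0,7] → 2·7 = 14.
|Parcel A∩Parcel B∩Parcel C| = 4.
|Parcel A ∪ Parcel B ∪ Parcel C| = 47 − 24 + 4 = 27.00.

27.00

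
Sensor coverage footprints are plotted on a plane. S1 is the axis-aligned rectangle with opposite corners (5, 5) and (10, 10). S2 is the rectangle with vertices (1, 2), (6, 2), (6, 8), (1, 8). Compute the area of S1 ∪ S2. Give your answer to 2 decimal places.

By inclusion–exclusion:
Individual areas: |S1| = 25, |S2| = 30.
|S1∩S2|: x∈[5,6], y∈[5,8] → 1·3 = 3.
|S1 ∪ S2| = 55 − 3 = 52.00.

52.00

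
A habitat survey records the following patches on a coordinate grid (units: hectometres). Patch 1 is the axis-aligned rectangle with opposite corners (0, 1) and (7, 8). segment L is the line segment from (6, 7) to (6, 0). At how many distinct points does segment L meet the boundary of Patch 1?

1

The segment meets the boundary at (6,1).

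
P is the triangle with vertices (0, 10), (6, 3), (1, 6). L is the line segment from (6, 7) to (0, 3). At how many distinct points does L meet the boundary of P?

The segment meets the boundary at (2.842,4.895), (3.818,5.545).

2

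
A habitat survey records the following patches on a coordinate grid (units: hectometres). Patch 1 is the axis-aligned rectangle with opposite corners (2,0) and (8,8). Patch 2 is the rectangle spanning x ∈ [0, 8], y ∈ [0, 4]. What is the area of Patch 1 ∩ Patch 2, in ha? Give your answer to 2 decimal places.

24.00

|Patch 1∩Patch 2|: x∈[2,8], y∈[0,4] → 6·4 = 24.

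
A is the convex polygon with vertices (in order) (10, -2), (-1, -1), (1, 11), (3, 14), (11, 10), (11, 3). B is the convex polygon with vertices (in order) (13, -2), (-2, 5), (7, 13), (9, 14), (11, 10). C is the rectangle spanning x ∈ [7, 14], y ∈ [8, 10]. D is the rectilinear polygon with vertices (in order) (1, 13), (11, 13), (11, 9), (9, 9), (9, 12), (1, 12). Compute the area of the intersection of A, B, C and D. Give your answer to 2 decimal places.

2.00

The intersection is the polygon with vertices (11,10), (11,9), (9,9), (9,10).
By the shoelace formula its area is 2.00.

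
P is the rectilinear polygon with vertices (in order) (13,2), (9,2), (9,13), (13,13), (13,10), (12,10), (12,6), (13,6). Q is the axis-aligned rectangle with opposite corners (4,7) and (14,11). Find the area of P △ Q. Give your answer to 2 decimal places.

|P| = 40, |Q| = 40, |P∩Q| = 13.
|P △ Q| = |P| + |Q| − 2·|P∩Q| = 40 + 40 − 26 = 54.00.

54.00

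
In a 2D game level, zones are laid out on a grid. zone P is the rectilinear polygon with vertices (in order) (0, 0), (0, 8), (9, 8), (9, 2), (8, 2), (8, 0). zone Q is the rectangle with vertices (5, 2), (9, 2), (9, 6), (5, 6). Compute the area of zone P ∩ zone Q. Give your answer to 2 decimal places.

The intersection is the polygon with vertices (9,2), (8,2), (5,2), (5,6), (9,6).
By the shoelace formula its area is 16.00.

16.00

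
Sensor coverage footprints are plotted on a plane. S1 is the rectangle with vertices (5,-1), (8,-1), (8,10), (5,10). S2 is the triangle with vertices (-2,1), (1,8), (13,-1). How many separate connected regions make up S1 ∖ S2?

2

S1 ∖ S2 splits into 2 disjoint pieces (area 2.6, area 18.375).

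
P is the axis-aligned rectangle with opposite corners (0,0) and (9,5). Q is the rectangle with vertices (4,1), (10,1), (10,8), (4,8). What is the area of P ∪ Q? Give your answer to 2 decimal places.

67.00

By inclusion–exclusion:
Individual areas: |P| = 45, |Q| = 42.
|P∩Q|: x∈[4,9], y∈[1,5] → 5·4 = 20.
|P ∪ Q| = 87 − 20 = 67.00.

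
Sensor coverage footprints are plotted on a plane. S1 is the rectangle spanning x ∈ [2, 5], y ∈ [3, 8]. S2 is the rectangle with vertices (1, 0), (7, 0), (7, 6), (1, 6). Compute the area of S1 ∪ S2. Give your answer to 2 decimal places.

By inclusion–exclusion:
Individual areas: |S1| = 15, |S2| = 36.
|S1∩S2|: x∈[2,5], y∈[3,6] → 3·3 = 9.
|S1 ∪ S2| = 51 − 9 = 42.00.

42.00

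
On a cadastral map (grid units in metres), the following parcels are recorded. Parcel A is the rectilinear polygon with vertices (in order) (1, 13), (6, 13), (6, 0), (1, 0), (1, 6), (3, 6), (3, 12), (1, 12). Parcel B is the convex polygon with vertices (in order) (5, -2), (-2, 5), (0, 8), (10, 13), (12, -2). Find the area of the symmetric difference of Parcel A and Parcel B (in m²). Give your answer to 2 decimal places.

104.00

|Parcel A| = 53, |Parcel B| = 132.5, |Parcel A∩Parcel B| = 40.75.
|Parcel A △ Parcel B| = |Parcel A| + |Parcel B| − 2·|Parcel A∩Parcel B| = 53 + 132.5 − 81.5 = 104.00.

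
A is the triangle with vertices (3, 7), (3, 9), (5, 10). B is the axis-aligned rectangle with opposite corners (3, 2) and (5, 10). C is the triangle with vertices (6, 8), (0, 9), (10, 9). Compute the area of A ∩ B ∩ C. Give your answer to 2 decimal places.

0.66

The intersection is the polygon with vertices (3.9,8.35), (3,8.5), (3,9), (4.333,9).
By the shoelace formula its area is 0.66.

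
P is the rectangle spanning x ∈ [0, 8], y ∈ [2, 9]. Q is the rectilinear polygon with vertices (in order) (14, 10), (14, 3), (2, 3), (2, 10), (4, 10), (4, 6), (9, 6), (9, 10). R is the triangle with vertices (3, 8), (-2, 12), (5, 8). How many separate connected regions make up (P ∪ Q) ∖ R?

1

(P ∪ Q) ∖ R is a single connected region.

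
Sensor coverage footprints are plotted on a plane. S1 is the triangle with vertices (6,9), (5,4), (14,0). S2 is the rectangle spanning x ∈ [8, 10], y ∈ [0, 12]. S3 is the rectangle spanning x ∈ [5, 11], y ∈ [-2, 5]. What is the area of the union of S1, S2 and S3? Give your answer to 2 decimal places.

By inclusion–exclusion:
Individual areas: |S1| = 24.5, |S2| = 24, |S3| = 42.
|S1∩S2| = 6.8056.
|S1∩S3| = 12.7264.
|S2∩S3|: x∈[8,10], y∈[0,5] → 2·5 = 10.
|S1∩S2∩S3| = 5.4444.
|S1 ∪ S2 ∪ S3| = 90.5 − 29.5319 + 5.4444 = 66.41.

66.41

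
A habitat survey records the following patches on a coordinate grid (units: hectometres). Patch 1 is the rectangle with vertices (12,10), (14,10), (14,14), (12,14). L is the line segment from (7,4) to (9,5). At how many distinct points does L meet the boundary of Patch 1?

0

The segment lies entirely outside Patch 1 and never meets its boundary.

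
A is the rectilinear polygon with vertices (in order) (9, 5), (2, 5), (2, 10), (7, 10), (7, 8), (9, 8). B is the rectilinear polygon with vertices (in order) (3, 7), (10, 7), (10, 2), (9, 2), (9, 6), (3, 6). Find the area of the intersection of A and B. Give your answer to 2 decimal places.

6.00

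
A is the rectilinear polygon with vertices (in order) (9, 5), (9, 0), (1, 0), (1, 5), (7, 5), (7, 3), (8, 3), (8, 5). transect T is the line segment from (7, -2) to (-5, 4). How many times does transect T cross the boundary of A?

2

The segment meets the boundary at (1,1), (3,0).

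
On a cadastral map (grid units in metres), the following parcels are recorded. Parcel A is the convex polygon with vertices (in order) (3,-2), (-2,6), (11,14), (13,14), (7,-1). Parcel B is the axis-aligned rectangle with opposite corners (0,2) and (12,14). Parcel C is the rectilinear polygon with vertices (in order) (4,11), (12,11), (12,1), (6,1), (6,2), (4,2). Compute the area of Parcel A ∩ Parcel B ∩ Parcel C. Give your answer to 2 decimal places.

52.61

The intersection is the polygon with vertices (6.125,11), (11.8,11), (8.2,2), (6,2), (4,2), (4,9.692).
By the shoelace formula its area is 52.61.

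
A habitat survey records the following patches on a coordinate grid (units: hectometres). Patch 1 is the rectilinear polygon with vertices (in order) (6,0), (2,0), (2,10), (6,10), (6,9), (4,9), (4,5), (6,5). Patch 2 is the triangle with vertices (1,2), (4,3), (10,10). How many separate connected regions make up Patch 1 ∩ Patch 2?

1

Patch 1 ∩ Patch 2 is a single connected region.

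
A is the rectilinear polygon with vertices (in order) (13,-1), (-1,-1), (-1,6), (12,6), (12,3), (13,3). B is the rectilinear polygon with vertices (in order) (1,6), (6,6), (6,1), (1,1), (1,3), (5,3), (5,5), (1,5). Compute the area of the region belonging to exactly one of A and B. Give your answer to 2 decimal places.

|A| = 95, |B| = 17, |A∩B| = 17.
|A △ B| = |A| + |B| − 2·|A∩B| = 95 + 17 − 34 = 78.00.

78.00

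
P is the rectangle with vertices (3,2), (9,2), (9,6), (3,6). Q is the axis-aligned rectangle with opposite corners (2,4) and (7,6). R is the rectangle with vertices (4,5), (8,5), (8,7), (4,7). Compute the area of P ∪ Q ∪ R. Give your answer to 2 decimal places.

By inclusion–exclusion:
Individual areas: |P| = 24, |Q| = 10, |R| = 8.
|P∩Q|: x∈[3,7], y∈[4,6] → 4·2 = 8.
|P∩R|: x∈[4,8], y∈[5,6] → 4·1 = 4.
|Q∩R|: x∈[4,7], y∈[5,6] → 3·1 = 3.
|P∩Q∩R| = 3.
|P ∪ Q ∪ R| = 42 − 15 + 3 = 30.00.

30.00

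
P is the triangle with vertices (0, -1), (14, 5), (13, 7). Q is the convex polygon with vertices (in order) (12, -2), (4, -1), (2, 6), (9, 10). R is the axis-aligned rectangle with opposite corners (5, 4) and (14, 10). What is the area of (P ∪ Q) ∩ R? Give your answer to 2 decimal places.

The region (P ∪ Q) ∩ R is the polygon with vertices (9,10), (10.183,5.267), (13,7), (14,5), (11.667,4), (5,4), (5,7.714).
By the shoelace formula its area is 30.57.

30.57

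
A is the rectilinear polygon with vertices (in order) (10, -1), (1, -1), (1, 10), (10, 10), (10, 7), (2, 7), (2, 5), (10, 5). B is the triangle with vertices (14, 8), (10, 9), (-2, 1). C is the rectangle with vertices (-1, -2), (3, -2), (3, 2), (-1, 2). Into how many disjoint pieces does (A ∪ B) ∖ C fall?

(A ∪ B) ∖ C splits into 2 disjoint pieces (area 90.3527, area 0.1146).

2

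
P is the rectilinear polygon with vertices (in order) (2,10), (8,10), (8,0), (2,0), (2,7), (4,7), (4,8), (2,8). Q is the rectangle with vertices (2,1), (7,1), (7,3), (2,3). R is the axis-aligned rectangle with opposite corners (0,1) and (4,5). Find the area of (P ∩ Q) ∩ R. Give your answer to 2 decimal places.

The region (P ∩ Q) ∩ R is the polygon with vertices (4,3), (4,1), (2,1), (2,3).
By the shoelace formula its area is 4.00.

4.00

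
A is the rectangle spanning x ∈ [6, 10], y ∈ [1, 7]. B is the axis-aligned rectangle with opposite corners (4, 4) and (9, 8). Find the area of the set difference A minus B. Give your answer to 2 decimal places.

15.00

|A∩B|: x∈[6,9], y∈[4,7] → 3·3 = 9.
|A| = 24.
|A ∖ B| = |A| − |A∩B| = 24 − 9 = 15.00.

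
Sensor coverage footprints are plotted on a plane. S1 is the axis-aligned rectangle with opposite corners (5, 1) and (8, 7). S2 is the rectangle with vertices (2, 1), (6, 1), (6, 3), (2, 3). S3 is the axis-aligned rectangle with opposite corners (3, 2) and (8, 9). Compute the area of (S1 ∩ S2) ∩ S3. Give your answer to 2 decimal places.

1.00

The region (S1 ∩ S2) ∩ S3 is the polygon with vertices (6,3), (6,2), (5,2), (5,3).
By the shoelace formula its area is 1.00.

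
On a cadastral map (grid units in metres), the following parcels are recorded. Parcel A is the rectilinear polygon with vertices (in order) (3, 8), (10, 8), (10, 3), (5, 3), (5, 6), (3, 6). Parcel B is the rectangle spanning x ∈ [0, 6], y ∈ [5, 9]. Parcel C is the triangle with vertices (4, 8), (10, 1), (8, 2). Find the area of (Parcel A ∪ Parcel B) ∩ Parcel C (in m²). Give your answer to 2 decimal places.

2.38

The region (Parcel A ∪ Parcel B) ∩ Parcel C is the polygon with vertices (7.333,3), (4,8), (8.286,3).
By the shoelace formula its area is 2.38.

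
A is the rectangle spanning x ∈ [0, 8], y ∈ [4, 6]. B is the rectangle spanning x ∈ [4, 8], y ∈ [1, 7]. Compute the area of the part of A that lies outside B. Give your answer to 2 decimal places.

|A∩B|: x∈[4,8], y∈[4,6] → 4·2 = 8.
|A| = 16.
|A ∖ B| = |A| − |A∩B| = 16 − 8 = 8.00.

8.00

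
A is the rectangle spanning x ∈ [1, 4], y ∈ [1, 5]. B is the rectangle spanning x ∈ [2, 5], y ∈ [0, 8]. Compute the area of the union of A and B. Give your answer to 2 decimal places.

By inclusion–exclusion:
Individual areas: |A| = 12, |B| = 24.
|A∩B|: x∈[2,4], y∈[1,5] → 2·4 = 8.
|A ∪ B| = 36 − 8 = 28.00.

28.00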